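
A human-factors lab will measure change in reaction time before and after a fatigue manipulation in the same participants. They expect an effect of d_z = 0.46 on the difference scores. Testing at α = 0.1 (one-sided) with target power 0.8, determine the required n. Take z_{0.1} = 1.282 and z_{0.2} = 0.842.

n = 22 pairs

For a paired (one-sample on differences) test: n = ((z_{α} + z_β) / d)².
z_{α} + z_β = 1.282 + 0.842 = 2.124.
n = (2.124 / 0.46)² = 4.617² = 21.32.
Round up.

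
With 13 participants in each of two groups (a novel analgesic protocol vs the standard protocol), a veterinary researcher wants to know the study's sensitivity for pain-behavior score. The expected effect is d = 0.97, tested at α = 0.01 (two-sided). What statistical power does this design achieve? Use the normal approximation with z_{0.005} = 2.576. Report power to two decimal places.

For two equal groups, power = Φ(d·√(n/2) − z_{α/2}).
d·√(n/2) = 0.97 × √(13/2) = 0.97 × 2.550 = 2.473.
z_β = 2.473 − 2.576 = -0.103.
Power = Φ(-0.103) = 0.459.

power ≈ 0.46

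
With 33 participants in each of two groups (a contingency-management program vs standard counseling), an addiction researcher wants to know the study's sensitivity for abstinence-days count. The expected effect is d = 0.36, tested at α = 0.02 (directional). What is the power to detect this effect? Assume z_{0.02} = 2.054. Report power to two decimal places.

power ≈ 0.28

For two equal groups, power = Φ(d·√(n/2) − z_{α}).
d·√(n/2) = 0.36 × √(33/2) = 0.36 × 4.062 = 1.462.
z_β = 1.462 − 2.054 = -0.592.
Power = Φ(-0.592) = 0.277.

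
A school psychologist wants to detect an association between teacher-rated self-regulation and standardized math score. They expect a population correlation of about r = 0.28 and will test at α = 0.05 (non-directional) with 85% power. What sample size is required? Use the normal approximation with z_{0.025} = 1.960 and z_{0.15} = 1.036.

n = 112

Fisher's z: C = ½·ln((1+r)/(1−r)) = ½·ln(1.7778) = 0.2877.
n = ((z_{α/2} + z_β)/C)² + 3.
(1.960 + 1.036) / 0.2877 = 2.996 / 0.2877 = 10.414.
n = 10.414² + 3 = 108.44 + 3 = 111.4.
Round up.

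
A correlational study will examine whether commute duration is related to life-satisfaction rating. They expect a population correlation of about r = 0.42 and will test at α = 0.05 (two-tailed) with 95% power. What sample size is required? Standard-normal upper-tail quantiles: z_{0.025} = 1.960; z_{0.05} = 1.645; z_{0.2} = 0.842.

Fisher's z: C = ½·ln((1+r)/(1−r)) = ½·ln(2.4483) = 0.4477.
n = ((z_{α/2} + z_β)/C)² + 3.
(1.960 + 1.645) / 0.4477 = 3.605 / 0.4477 = 8.052.
n = 8.052² + 3 = 64.84 + 3 = 67.8.
Round up.

n = 68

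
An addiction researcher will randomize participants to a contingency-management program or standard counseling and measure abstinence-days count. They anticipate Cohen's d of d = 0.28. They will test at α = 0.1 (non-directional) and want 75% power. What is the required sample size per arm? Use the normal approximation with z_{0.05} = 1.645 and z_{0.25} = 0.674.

For two independent groups with equal n: n = 2·((z_{α/2} + z_β) / d)².
z_{α/2} + z_β = 1.645 + 0.674 = 2.319.
n = 2 × (2.319 / 0.28)² = 2 × 8.282² = 2 × 68.59 = 137.2.
Round up to the next whole participant.

n = 138 per group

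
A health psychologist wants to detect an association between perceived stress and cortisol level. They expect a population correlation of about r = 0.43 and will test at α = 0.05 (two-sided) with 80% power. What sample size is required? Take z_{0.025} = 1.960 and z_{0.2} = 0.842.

Fisher's z: C = ½·ln((1+r)/(1−r)) = ½·ln(2.5088) = 0.4599.
n = ((z_{α/2} + z_β)/C)² + 3.
(1.960 + 0.842) / 0.4599 = 2.802 / 0.4599 = 6.093.
n = 6.093² + 3 = 37.12 + 3 = 40.1.
Round up.

n = 41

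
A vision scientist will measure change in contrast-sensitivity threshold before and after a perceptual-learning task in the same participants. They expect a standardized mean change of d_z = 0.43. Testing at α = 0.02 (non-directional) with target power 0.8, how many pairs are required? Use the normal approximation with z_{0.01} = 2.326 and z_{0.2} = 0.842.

For a paired (one-sample on differences) test: n = ((z_{α/2} + z_β) / d)².
z_{α/2} + z_β = 2.326 + 0.842 = 3.168.
n = (3.168 / 0.43)² = 7.367² = 54.28.
Round up.

n = 55 pairs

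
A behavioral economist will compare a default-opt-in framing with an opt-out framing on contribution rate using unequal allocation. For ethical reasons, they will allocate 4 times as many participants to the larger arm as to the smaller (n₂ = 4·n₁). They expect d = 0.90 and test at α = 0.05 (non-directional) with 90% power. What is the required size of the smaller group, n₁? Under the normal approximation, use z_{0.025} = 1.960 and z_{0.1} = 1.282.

With allocation ratio k = n₂/n₁ = 4, Var(x̄₁−x̄₂) = σ²(1/n₁ + 1/(k·n₁)) = σ²·(k+1)/(k·n₁).
So n₁ = (1 + 1/k)·((z_{α/2} + z_β)/d)² = 1.250 × (3.242/0.90)².
n₁ = 1.250 × 12.98 = 16.2.
Round up: n₁ = 17, giving n₂ = 4 × 17 = 68.

n₁ = 17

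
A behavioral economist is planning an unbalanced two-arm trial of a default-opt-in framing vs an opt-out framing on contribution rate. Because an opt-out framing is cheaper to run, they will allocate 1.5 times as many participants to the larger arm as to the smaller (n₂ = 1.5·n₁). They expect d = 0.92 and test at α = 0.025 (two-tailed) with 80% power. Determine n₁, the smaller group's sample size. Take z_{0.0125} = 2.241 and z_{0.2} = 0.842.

n₁ = 19

With allocation ratio k = n₂/n₁ = 1.5, Var(x̄₁−x̄₂) = σ²(1/n₁ + 1/(k·n₁)) = σ²·(k+1)/(k·n₁).
So n₁ = (1 + 1/k)·((z_{α/2} + z_β)/d)² = 1.667 × (3.083/0.92)².
n₁ = 1.667 × 11.23 = 18.7.
Round up: n₁ = 19, giving n₂ = ⌈1.5 × 19⌉ = ⌈28.5⌉ = 29.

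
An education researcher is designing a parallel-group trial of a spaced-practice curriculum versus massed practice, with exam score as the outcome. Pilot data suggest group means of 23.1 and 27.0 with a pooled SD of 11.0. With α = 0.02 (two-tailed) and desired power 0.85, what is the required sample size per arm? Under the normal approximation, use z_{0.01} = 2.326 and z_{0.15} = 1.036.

Cohen's d = |M₁ − M₂| / SD_pooled = |23.1 − 27.0| / 11.0 = 3.9 / 11.0 = 0.355.
For two independent groups with equal n: n = 2·((z_{α/2} + z_β) / d)².
z_{α/2} + z_β = 2.326 + 1.036 = 3.362.
n = 2 × (3.362 / 0.355)² = 2 × 9.470² = 2 × 89.69 = 179.4.
Round up to the next whole participant.

n = 180 per group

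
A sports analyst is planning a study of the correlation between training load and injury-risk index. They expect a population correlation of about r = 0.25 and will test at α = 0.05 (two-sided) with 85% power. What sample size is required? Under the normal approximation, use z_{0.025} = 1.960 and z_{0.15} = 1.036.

Fisher's z: C = ½·ln((1+r)/(1−r)) = ½·ln(1.6667) = 0.2554.
n = ((z_{α/2} + z_β)/C)² + 3.
(1.960 + 1.036) / 0.2554 = 2.996 / 0.2554 = 11.731.
n = 11.731² + 3 = 137.61 + 3 = 140.6.
Round up.

n = 141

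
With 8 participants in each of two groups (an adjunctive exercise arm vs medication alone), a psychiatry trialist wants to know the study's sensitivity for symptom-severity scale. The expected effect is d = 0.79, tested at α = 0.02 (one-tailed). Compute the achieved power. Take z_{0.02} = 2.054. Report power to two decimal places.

power ≈ 0.32

For two equal groups, power = Φ(d·√(n/2) − z_{α}).
d·√(n/2) = 0.79 × √(8/2) = 0.79 × 2.000 = 1.580.
z_β = 1.580 − 2.054 = -0.474.
Power = Φ(-0.474) = 0.318.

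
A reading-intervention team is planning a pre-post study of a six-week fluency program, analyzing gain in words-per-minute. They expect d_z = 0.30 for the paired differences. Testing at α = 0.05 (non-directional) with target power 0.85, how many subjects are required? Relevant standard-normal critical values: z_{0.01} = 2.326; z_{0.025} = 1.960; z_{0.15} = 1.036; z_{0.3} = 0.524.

n = 100 pairs

For a paired (one-sample on differences) test: n = ((z_{α/2} + z_β) / d)².
z_{α/2} + z_β = 1.960 + 1.036 = 2.996.
n = (2.996 / 0.30)² = 9.987² = 99.73.
Round up.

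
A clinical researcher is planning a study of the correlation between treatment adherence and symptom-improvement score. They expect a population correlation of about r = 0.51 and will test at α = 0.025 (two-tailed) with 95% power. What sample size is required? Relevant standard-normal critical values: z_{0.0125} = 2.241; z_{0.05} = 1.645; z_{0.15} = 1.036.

n = 51

Fisher's z: C = ½·ln((1+r)/(1−r)) = ½·ln(3.0816) = 0.5627.
n = ((z_{α/2} + z_β)/C)² + 3.
(2.241 + 1.645) / 0.5627 = 3.886 / 0.5627 = 6.906.
n = 6.906² + 3 = 47.69 + 3 = 50.7.
Round up.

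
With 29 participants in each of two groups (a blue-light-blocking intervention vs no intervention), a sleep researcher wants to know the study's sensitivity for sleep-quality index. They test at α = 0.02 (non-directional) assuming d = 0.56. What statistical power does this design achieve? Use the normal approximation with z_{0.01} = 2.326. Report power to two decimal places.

power ≈ 0.42

For two equal groups, power = Φ(d·√(n/2) − z_{α/2}).
d·√(n/2) = 0.56 × √(29/2) = 0.56 × 3.808 = 2.132.
z_β = 2.132 − 2.326 = -0.194.
Power = Φ(-0.194) = 0.423.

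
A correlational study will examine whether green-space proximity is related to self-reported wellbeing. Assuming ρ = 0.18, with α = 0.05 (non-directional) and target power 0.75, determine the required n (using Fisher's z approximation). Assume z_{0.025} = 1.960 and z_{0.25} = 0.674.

n = 213

Fisher's z: C = ½·ln((1+r)/(1−r)) = ½·ln(1.4390) = 0.1820.
n = ((z_{α/2} + z_β)/C)² + 3.
(1.960 + 0.674) / 0.1820 = 2.634 / 0.1820 = 14.473.
n = 14.473² + 3 = 209.45 + 3 = 212.5.
Round up.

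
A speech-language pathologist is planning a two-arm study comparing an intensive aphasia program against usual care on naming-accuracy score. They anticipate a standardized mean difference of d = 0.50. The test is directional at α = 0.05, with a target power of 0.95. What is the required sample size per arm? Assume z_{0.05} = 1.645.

For two independent groups with equal n: n = 2·((z_{α} + z_β) / d)².
z_{α} + z_β = 1.645 + 1.645 = 3.290.
n = 2 × (3.290 / 0.50)² = 2 × 6.580² = 2 × 43.30 = 86.6.
Round up to the next whole participant.

n = 87 per group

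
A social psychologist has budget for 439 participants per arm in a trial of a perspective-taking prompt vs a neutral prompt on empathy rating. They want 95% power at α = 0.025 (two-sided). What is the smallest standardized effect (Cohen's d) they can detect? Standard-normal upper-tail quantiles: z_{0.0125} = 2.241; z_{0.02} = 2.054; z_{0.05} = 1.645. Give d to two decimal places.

For two independent groups of n = 439 each: d_min = (z_{α/2} + z_β)·√(2/n).
z-sum = 2.241 + 1.645 = 3.886.
d_min = 3.886 × √(2/439) = 3.886 × 0.0675 = 0.262.

d_min ≈ 0.26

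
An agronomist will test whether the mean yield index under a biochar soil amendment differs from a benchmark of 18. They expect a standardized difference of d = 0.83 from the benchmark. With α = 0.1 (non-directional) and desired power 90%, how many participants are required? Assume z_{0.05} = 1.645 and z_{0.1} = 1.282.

For a one-sample test: n = ((z_{α/2} + z_β) / d)².
z_{α/2} + z_β = 1.645 + 1.282 = 2.927.
n = (2.927 / 0.83)² = 3.527² = 12.44.
Round up.

n = 13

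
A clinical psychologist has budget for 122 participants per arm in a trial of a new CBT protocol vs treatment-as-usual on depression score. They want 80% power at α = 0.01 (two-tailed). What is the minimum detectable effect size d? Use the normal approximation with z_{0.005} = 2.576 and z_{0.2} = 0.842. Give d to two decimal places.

d_min ≈ 0.44

For two independent groups of n = 122 each: d_min = (z_{α/2} + z_β)·√(2/n).
z-sum = 2.576 + 0.842 = 3.418.
d_min = 3.418 × √(2/122) = 3.418 × 0.1280 = 0.438.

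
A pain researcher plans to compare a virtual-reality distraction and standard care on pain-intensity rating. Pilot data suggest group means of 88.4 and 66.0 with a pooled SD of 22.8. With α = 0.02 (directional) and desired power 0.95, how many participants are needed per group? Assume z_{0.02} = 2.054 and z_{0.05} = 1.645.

n = 29 per group

Cohen's d = |M₁ − M₂| / SD_pooled = |88.4 − 66.0| / 22.8 = 22.4 / 22.8 = 0.982.
For two independent groups with equal n: n = 2·((z_{α} + z_β) / d)².
z_{α} + z_β = 2.054 + 1.645 = 3.699.
n = 2 × (3.699 / 0.982)² = 2 × 3.767² = 2 × 14.19 = 28.4.
Round up to the next whole participant.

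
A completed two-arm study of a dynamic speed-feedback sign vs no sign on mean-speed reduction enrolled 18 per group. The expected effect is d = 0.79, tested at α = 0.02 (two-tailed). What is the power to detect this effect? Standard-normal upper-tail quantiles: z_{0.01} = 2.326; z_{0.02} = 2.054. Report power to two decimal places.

power ≈ 0.52

For two equal groups, power = Φ(d·√(n/2) − z_{α/2}).
d·√(n/2) = 0.79 × √(18/2) = 0.79 × 3.000 = 2.370.
z_β = 2.370 − 2.326 = 0.044.
Power = Φ(0.044) = 0.518.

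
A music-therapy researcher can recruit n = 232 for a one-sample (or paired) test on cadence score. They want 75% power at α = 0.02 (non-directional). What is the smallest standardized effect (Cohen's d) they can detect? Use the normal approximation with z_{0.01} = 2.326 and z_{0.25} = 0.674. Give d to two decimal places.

d_min ≈ 0.20

For a single sample (or paired design) of n = 232: d_min = (z_{α/2} + z_β)/√n.
z-sum = 2.326 + 0.674 = 3.000.
d_min = 3.000 / √232 = 3.000 / 15.232 = 0.197.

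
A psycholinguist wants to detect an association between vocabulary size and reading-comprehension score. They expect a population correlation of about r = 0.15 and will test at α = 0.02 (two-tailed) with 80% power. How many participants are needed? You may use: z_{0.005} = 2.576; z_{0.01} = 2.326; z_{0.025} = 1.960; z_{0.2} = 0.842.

n = 443

Fisher's z: C = ½·ln((1+r)/(1−r)) = ½·ln(1.3529) = 0.1511.
n = ((z_{α/2} + z_β)/C)² + 3.
(2.326 + 0.842) / 0.1511 = 3.168 / 0.1511 = 20.966.
n = 20.966² + 3 = 439.58 + 3 = 442.6.
Round up.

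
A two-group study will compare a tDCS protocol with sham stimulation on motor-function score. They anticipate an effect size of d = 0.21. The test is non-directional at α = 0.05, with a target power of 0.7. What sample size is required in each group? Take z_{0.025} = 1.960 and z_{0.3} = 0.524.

For two independent groups with equal n: n = 2·((z_{α/2} + z_β) / d)².
z_{α/2} + z_β = 1.960 + 0.524 = 2.484.
n = 2 × (2.484 / 0.21)² = 2 × 11.829² = 2 × 139.92 = 279.8.
Round up to the next whole participant.

n = 280 per group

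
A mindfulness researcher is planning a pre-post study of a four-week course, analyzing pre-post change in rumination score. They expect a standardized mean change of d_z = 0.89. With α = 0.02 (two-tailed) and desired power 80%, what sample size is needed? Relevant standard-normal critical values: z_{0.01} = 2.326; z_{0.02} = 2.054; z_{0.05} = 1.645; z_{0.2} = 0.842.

n = 13 pairs

For a paired (one-sample on differences) test: n = ((z_{α/2} + z_β) / d)².
z_{α/2} + z_β = 2.326 + 0.842 = 3.168.
n = (3.168 / 0.89)² = 3.560² = 12.67.
Round up.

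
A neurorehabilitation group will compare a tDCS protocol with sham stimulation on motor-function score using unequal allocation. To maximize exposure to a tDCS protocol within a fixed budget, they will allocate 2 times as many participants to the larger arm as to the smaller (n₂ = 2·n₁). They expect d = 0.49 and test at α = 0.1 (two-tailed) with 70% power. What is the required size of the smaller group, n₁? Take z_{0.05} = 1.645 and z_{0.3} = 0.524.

n₁ = 30

With allocation ratio k = n₂/n₁ = 2, Var(x̄₁−x̄₂) = σ²(1/n₁ + 1/(k·n₁)) = σ²·(k+1)/(k·n₁).
So n₁ = (1 + 1/k)·((z_{α/2} + z_β)/d)² = 1.500 × (2.169/0.49)².
n₁ = 1.500 × 19.59 = 29.4.
Round up: n₁ = 30, giving n₂ = 2 × 30 = 60.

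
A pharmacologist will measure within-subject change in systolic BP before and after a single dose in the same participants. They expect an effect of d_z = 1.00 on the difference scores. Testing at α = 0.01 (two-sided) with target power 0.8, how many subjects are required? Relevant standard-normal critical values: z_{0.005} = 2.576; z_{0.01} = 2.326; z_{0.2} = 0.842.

n = 12 pairs

For a paired (one-sample on differences) test: n = ((z_{α/2} + z_β) / d)².
z_{α/2} + z_β = 2.576 + 0.842 = 3.418.
n = (3.418 / 1.00)² = 3.418² = 11.68.
Round up.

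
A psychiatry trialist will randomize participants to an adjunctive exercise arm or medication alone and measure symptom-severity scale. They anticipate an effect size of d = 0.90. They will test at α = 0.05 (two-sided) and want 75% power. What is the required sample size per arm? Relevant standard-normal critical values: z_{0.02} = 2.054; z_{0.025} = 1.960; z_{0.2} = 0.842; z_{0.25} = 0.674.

n = 18 per group

For two independent groups with equal n: n = 2·((z_{α/2} + z_β) / d)².
z_{α/2} + z_β = 1.960 + 0.674 = 2.634.
n = 2 × (2.634 / 0.90)² = 2 × 2.927² = 2 × 8.57 = 17.1.
Round up to the next whole participant.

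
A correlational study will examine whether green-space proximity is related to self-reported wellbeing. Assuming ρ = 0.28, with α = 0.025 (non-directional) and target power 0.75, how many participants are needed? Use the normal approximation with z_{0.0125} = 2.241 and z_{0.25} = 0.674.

n = 106

Fisher's z: C = ½·ln((1+r)/(1−r)) = ½·ln(1.7778) = 0.2877.
n = ((z_{α/2} + z_β)/C)² + 3.
(2.241 + 0.674) / 0.2877 = 2.915 / 0.2877 = 10.132.
n = 10.132² + 3 = 102.66 + 3 = 105.7.
Round up.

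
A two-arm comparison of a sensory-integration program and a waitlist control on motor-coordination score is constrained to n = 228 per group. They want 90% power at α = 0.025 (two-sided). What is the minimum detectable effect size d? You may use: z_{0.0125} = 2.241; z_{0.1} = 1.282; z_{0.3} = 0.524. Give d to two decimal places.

d_min ≈ 0.33

For two independent groups of n = 228 each: d_min = (z_{α/2} + z_β)·√(2/n).
z-sum = 2.241 + 1.282 = 3.523.
d_min = 3.523 × √(2/228) = 3.523 × 0.0937 = 0.330.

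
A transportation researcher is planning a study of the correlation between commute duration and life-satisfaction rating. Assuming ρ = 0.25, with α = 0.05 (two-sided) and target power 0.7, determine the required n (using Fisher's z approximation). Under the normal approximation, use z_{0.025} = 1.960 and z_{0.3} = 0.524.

Fisher's z: C = ½·ln((1+r)/(1−r)) = ½·ln(1.6667) = 0.2554.
n = ((z_{α/2} + z_β)/C)² + 3.
(1.960 + 0.524) / 0.2554 = 2.484 / 0.2554 = 9.726.
n = 9.726² + 3 = 94.59 + 3 = 97.6.
Round up.

n = 98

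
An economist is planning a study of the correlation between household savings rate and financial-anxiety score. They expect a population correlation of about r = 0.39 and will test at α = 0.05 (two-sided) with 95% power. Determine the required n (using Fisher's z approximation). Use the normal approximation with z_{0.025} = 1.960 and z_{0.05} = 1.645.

Fisher's z: C = ½·ln((1+r)/(1−r)) = ½·ln(2.2787) = 0.4118.
n = ((z_{α/2} + z_β)/C)² + 3.
(1.960 + 1.645) / 0.4118 = 3.605 / 0.4118 = 8.754.
n = 8.754² + 3 = 76.64 + 3 = 79.6.
Round up.

n = 80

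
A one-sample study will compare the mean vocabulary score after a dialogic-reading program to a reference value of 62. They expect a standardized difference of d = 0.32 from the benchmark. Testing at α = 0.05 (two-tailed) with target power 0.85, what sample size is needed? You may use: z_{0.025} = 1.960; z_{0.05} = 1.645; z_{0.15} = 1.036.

n = 88

For a one-sample test: n = ((z_{α/2} + z_β) / d)².
z_{α/2} + z_β = 1.960 + 1.036 = 2.996.
n = (2.996 / 0.32)² = 9.362² = 87.66.
Round up.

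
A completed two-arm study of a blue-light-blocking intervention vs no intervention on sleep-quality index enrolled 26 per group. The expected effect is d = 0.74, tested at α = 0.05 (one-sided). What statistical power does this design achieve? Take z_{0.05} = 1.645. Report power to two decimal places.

For two equal groups, power = Φ(d·√(n/2) − z_{α}).
d·√(n/2) = 0.74 × √(26/2) = 0.74 × 3.606 = 2.668.
z_β = 2.668 − 1.645 = 1.023.
Power = Φ(1.023) = 0.847.

power ≈ 0.85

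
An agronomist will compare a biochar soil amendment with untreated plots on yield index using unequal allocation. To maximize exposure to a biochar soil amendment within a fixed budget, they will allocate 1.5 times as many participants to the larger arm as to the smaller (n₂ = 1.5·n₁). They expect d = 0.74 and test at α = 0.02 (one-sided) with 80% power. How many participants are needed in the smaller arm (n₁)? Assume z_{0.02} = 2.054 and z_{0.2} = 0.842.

n₁ = 26

With allocation ratio k = n₂/n₁ = 1.5, Var(x̄₁−x̄₂) = σ²(1/n₁ + 1/(k·n₁)) = σ²·(k+1)/(k·n₁).
So n₁ = (1 + 1/k)·((z_{α} + z_β)/d)² = 1.667 × (2.896/0.74)².
n₁ = 1.667 × 15.32 = 25.5.
Round up: n₁ = 26, giving n₂ = 1.5 × 26 = 39.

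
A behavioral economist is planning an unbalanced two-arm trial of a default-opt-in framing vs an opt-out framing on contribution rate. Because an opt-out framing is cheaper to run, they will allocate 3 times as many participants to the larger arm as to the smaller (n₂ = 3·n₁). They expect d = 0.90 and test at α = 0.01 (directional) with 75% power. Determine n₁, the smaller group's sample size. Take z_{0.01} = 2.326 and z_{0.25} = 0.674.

n₁ = 15

With allocation ratio k = n₂/n₁ = 3, Var(x̄₁−x̄₂) = σ²(1/n₁ + 1/(k·n₁)) = σ²·(k+1)/(k·n₁).
So n₁ = (1 + 1/k)·((z_{α} + z_β)/d)² = 1.333 × (3.000/0.90)².
n₁ = 1.333 × 11.11 = 14.8.
Round up: n₁ = 15, giving n₂ = 3 × 15 = 45.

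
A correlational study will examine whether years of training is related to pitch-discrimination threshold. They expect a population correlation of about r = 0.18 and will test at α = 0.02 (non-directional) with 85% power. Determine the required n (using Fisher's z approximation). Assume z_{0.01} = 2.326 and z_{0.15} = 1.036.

Fisher's z: C = ½·ln((1+r)/(1−r)) = ½·ln(1.4390) = 0.1820.
n = ((z_{α/2} + z_β)/C)² + 3.
(2.326 + 1.036) / 0.1820 = 3.362 / 0.1820 = 18.473.
n = 18.473² + 3 = 341.23 + 3 = 344.2.
Round up.

n = 345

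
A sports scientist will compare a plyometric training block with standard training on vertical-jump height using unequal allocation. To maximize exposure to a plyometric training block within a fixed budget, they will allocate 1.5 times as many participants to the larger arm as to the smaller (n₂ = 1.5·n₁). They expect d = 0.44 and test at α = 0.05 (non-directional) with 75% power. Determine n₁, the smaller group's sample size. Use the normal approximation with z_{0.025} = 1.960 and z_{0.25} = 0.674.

n₁ = 60

With allocation ratio k = n₂/n₁ = 1.5, Var(x̄₁−x̄₂) = σ²(1/n₁ + 1/(k·n₁)) = σ²·(k+1)/(k·n₁).
So n₁ = (1 + 1/k)·((z_{α/2} + z_β)/d)² = 1.667 × (2.634/0.44)².
n₁ = 1.667 × 35.84 = 59.7.
Round up: n₁ = 60, giving n₂ = 1.5 × 60 = 90.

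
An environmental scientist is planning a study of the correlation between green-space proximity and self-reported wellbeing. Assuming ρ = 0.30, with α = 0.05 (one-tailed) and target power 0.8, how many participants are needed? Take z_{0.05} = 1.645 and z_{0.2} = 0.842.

Fisher's z: C = ½·ln((1+r)/(1−r)) = ½·ln(1.8571) = 0.3095.
n = ((z_{α} + z_β)/C)² + 3.
(1.645 + 0.842) / 0.3095 = 2.487 / 0.3095 = 8.036.
n = 8.036² + 3 = 64.57 + 3 = 67.6.
Round up.

n = 68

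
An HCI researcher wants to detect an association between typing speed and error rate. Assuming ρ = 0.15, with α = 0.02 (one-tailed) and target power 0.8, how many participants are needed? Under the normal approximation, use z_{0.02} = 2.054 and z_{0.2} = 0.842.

n = 371

Fisher's z: C = ½·ln((1+r)/(1−r)) = ½·ln(1.3529) = 0.1511.
n = ((z_{α} + z_β)/C)² + 3.
(2.054 + 0.842) / 0.1511 = 2.896 / 0.1511 = 19.166.
n = 19.166² + 3 = 367.34 + 3 = 370.3.
Round up.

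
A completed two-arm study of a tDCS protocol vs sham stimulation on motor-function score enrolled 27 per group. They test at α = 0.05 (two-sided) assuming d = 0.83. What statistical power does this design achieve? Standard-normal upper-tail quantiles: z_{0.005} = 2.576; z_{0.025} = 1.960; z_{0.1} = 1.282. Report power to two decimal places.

For two equal groups, power = Φ(d·√(n/2) − z_{α/2}).
d·√(n/2) = 0.83 × √(27/2) = 0.83 × 3.674 = 3.050.
z_β = 3.050 − 1.960 = 1.090.
Power = Φ(1.090) = 0.862.

power ≈ 0.86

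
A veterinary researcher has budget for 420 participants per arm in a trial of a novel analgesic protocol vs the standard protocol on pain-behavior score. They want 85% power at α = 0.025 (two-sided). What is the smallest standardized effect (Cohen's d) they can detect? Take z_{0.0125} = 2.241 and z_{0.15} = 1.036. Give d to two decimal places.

For two independent groups of n = 420 each: d_min = (z_{α/2} + z_β)·√(2/n).
z-sum = 2.241 + 1.036 = 3.277.
d_min = 3.277 × √(2/420) = 3.277 × 0.0690 = 0.226.

d_min ≈ 0.23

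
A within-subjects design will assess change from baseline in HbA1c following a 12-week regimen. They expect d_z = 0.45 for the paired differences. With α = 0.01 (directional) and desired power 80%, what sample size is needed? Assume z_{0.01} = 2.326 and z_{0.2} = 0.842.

For a paired (one-sample on differences) test: n = ((z_{α} + z_β) / d)².
z_{α} + z_β = 2.326 + 0.842 = 3.168.
n = (3.168 / 0.45)² = 7.040² = 49.56.
Round up.

n = 50 pairs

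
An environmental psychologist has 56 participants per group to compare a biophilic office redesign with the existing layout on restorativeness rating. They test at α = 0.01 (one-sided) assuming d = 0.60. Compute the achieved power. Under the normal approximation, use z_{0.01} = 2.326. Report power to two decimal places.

For two equal groups, power = Φ(d·√(n/2) − z_{α}).
d·√(n/2) = 0.60 × √(56/2) = 0.60 × 5.292 = 3.175.
z_β = 3.175 − 2.326 = 0.849.
Power = Φ(0.849) = 0.802.

power ≈ 0.80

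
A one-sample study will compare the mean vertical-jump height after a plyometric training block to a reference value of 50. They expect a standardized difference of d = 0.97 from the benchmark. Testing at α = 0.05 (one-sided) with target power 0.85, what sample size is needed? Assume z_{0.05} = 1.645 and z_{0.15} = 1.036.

For a one-sample test: n = ((z_{α} + z_β) / d)².
z_{α} + z_β = 1.645 + 1.036 = 2.681.
n = (2.681 / 0.97)² = 2.764² = 7.64.
Round up.

n = 8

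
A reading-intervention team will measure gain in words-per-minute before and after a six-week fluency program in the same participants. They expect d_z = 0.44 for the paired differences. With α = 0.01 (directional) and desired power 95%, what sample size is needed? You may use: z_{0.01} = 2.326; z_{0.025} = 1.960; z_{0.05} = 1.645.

n = 82 pairs

For a paired (one-sample on differences) test: n = ((z_{α} + z_β) / d)².
z_{α} + z_β = 2.326 + 1.645 = 3.971.
n = (3.971 / 0.44)² = 9.025² = 81.45.
Round up.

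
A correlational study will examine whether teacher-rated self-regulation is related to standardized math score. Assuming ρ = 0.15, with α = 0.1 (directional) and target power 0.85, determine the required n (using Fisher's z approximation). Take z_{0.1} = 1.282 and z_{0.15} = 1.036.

n = 239

Fisher's z: C = ½·ln((1+r)/(1−r)) = ½·ln(1.3529) = 0.1511.
n = ((z_{α} + z_β)/C)² + 3.
(1.282 + 1.036) / 0.1511 = 2.318 / 0.1511 = 15.341.
n = 15.341² + 3 = 235.34 + 3 = 238.3.
Round up.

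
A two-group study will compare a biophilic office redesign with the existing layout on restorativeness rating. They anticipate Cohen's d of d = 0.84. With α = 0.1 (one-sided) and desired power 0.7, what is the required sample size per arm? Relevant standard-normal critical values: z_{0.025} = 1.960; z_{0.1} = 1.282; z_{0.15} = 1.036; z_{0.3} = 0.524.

n = 10 per group

For two independent groups with equal n: n = 2·((z_{α} + z_β) / d)².
z_{α} + z_β = 1.282 + 0.524 = 1.806.
n = 2 × (1.806 / 0.84)² = 2 × 2.150² = 2 × 4.62 = 9.2.
Round up to the next whole participant.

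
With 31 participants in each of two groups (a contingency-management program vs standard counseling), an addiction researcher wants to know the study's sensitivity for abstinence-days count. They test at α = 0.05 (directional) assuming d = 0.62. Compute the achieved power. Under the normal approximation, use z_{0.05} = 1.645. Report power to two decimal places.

power ≈ 0.79

For two equal groups, power = Φ(d·√(n/2) − z_{α}).
d·√(n/2) = 0.62 × √(31/2) = 0.62 × 3.937 = 2.441.
z_β = 2.441 − 1.645 = 0.796.
Power = Φ(0.796) = 0.787.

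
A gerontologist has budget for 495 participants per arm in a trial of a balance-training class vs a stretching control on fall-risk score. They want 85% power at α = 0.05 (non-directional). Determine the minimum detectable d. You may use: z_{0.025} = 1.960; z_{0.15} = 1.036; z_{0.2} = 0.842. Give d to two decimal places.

d_min ≈ 0.19

For two independent groups of n = 495 each: d_min = (z_{α/2} + z_β)·√(2/n).
z-sum = 1.960 + 1.036 = 2.996.
d_min = 2.996 × √(2/495) = 2.996 × 0.0636 = 0.190.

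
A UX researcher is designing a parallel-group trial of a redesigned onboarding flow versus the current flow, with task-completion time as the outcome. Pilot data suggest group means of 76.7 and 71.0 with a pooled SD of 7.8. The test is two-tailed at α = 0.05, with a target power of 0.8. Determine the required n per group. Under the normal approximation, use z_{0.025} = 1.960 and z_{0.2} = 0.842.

Cohen's d = |M₁ − M₂| / SD_pooled = |76.7 − 71.0| / 7.8 = 5.7 / 7.8 = 0.731.
For two independent groups with equal n: n = 2·((z_{α/2} + z_β) / d)².
z_{α/2} + z_β = 1.960 + 0.842 = 2.802.
n = 2 × (2.802 / 0.731)² = 2 × 3.833² = 2 × 14.69 = 29.4.
Round up to the next whole participant.

n = 30 per group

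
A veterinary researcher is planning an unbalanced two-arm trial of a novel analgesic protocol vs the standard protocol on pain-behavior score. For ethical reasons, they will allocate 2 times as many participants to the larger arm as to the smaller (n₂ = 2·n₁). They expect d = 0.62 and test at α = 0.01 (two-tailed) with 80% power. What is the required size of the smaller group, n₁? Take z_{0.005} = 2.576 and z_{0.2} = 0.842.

With allocation ratio k = n₂/n₁ = 2, Var(x̄₁−x̄₂) = σ²(1/n₁ + 1/(k·n₁)) = σ²·(k+1)/(k·n₁).
So n₁ = (1 + 1/k)·((z_{α/2} + z_β)/d)² = 1.500 × (3.418/0.62)².
n₁ = 1.500 × 30.39 = 45.6.
Round up: n₁ = 46, giving n₂ = 2 × 46 = 92.

n₁ = 46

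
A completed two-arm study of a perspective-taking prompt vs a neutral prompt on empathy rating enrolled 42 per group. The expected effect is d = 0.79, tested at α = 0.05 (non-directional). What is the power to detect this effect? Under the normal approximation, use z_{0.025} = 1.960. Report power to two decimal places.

power ≈ 0.95

For two equal groups, power = Φ(d·√(n/2) − z_{α/2}).
d·√(n/2) = 0.79 × √(42/2) = 0.79 × 4.583 = 3.620.
z_β = 3.620 − 1.960 = 1.660.
Power = Φ(1.660) = 0.952.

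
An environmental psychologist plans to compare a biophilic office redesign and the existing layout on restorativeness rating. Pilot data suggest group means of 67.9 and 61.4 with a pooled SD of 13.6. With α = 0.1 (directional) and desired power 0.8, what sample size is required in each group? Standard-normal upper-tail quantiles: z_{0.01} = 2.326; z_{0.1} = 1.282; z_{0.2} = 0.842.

Cohen's d = |M₁ − M₂| / SD_pooled = |67.9 − 61.4| / 13.6 = 6.5 / 13.6 = 0.478.
For two independent groups with equal n: n = 2·((z_{α} + z_β) / d)².
z_{α} + z_β = 1.282 + 0.842 = 2.124.
n = 2 × (2.124 / 0.478)² = 2 × 4.444² = 2 × 19.74 = 39.5.
Round up to the next whole participant.

n = 40 per group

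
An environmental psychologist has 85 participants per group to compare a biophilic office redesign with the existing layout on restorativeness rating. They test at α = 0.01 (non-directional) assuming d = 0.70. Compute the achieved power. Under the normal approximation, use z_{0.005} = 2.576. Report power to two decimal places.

For two equal groups, power = Φ(d·√(n/2) − z_{α/2}).
d·√(n/2) = 0.70 × √(85/2) = 0.70 × 6.519 = 4.563.
z_β = 4.563 − 2.576 = 1.987.
Power = Φ(1.987) = 0.977.

power ≈ 0.98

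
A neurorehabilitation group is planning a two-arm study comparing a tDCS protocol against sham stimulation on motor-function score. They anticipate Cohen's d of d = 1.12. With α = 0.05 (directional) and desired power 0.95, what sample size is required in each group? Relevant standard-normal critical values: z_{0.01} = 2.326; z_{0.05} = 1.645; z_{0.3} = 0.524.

n = 18 per group

For two independent groups with equal n: n = 2·((z_{α} + z_β) / d)².
z_{α} + z_β = 1.645 + 1.645 = 3.290.
n = 2 × (3.290 / 1.12)² = 2 × 2.937² = 2 × 8.63 = 17.3.
Round up to the next whole participant.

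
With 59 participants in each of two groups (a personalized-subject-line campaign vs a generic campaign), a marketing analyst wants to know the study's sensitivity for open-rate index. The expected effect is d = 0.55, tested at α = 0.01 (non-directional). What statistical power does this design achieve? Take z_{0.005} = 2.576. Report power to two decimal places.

For two equal groups, power = Φ(d·√(n/2) − z_{α/2}).
d·√(n/2) = 0.55 × √(59/2) = 0.55 × 5.431 = 2.987.
z_β = 2.987 − 2.576 = 0.411.
Power = Φ(0.411) = 0.660.

power ≈ 0.66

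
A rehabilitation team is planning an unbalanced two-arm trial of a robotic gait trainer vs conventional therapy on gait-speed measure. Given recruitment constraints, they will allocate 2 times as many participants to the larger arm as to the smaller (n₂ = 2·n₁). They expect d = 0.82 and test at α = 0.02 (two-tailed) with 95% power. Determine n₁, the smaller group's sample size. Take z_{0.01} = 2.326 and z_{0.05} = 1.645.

n₁ = 36

With allocation ratio k = n₂/n₁ = 2, Var(x̄₁−x̄₂) = σ²(1/n₁ + 1/(k·n₁)) = σ²·(k+1)/(k·n₁).
So n₁ = (1 + 1/k)·((z_{α/2} + z_β)/d)² = 1.500 × (3.971/0.82)².
n₁ = 1.500 × 23.45 = 35.2.
Round up: n₁ = 36, giving n₂ = 2 × 36 = 72.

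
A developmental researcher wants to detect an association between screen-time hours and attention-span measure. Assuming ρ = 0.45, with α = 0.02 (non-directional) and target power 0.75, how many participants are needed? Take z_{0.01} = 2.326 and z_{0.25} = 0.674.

n = 42

Fisher's z: C = ½·ln((1+r)/(1−r)) = ½·ln(2.6364) = 0.4847.
n = ((z_{α/2} + z_β)/C)² + 3.
(2.326 + 0.674) / 0.4847 = 3.000 / 0.4847 = 6.189.
n = 6.189² + 3 = 38.31 + 3 = 41.3.
Round up.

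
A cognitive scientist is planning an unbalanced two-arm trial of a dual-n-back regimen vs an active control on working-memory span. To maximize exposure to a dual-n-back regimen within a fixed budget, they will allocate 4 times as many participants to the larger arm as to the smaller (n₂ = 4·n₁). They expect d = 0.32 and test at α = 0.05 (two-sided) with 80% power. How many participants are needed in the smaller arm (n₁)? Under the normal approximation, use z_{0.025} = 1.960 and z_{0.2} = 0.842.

n₁ = 96

With allocation ratio k = n₂/n₁ = 4, Var(x̄₁−x̄₂) = σ²(1/n₁ + 1/(k·n₁)) = σ²·(k+1)/(k·n₁).
So n₁ = (1 + 1/k)·((z_{α/2} + z_β)/d)² = 1.250 × (2.802/0.32)².
n₁ = 1.250 × 76.67 = 95.8.
Round up: n₁ = 96, giving n₂ = 4 × 96 = 384.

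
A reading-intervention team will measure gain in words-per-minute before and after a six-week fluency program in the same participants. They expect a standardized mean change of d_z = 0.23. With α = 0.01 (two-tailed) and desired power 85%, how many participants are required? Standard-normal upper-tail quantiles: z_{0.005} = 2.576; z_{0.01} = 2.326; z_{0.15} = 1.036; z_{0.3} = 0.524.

n = 247 pairs

For a paired (one-sample on differences) test: n = ((z_{α/2} + z_β) / d)².
z_{α/2} + z_β = 2.576 + 1.036 = 3.612.
n = (3.612 / 0.23)² = 15.704² = 246.63.
Round up.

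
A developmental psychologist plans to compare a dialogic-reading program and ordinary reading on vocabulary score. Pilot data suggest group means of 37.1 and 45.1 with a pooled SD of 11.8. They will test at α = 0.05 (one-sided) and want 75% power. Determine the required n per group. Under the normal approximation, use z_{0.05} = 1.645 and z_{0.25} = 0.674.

n = 24 per group

Cohen's d = |M₁ − M₂| / SD_pooled = |37.1 − 45.1| / 11.8 = 8.0 / 11.8 = 0.678.
For two independent groups with equal n: n = 2·((z_{α} + z_β) / d)².
z_{α} + z_β = 1.645 + 0.674 = 2.319.
n = 2 × (2.319 / 0.678)² = 2 × 3.420² = 2 × 11.70 = 23.4.
Round up to the next whole participant.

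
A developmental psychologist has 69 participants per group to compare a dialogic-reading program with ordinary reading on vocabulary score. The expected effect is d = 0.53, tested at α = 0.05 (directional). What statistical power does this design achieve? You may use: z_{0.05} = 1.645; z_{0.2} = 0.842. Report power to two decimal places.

For two equal groups, power = Φ(d·√(n/2) − z_{α}).
d·√(n/2) = 0.53 × √(69/2) = 0.53 × 5.874 = 3.113.
z_β = 3.113 − 1.645 = 1.468.
Power = Φ(1.468) = 0.929.

power ≈ 0.93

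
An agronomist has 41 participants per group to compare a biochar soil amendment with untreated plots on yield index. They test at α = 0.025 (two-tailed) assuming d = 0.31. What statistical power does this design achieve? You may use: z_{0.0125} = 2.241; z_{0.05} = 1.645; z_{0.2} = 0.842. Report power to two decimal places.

For two equal groups, power = Φ(d·√(n/2) − z_{α/2}).
d·√(n/2) = 0.31 × √(41/2) = 0.31 × 4.528 = 1.404.
z_β = 1.404 − 2.241 = -0.837.
Power = Φ(-0.837) = 0.201.

power ≈ 0.20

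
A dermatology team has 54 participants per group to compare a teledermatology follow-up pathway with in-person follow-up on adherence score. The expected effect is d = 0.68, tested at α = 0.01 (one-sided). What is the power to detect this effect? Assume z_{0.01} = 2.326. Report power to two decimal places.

power ≈ 0.89

For two equal groups, power = Φ(d·√(n/2) − z_{α}).
d·√(n/2) = 0.68 × √(54/2) = 0.68 × 5.196 = 3.533.
z_β = 3.533 − 2.326 = 1.207.
Power = Φ(1.207) = 0.886.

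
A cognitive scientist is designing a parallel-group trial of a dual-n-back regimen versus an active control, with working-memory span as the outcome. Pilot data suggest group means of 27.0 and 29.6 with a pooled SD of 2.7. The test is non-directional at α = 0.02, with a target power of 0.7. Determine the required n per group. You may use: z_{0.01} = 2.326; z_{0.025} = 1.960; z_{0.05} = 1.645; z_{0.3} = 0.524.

n = 18 per group

Cohen's d = |M₁ − M₂| / SD_pooled = |27.0 − 29.6| / 2.7 = 2.6 / 2.7 = 0.963.
For two independent groups with equal n: n = 2·((z_{α/2} + z_β) / d)².
z_{α/2} + z_β = 2.326 + 0.524 = 2.850.
n = 2 × (2.850 / 0.963)² = 2 × 2.960² = 2 × 8.76 = 17.5.
Round up to the next whole participant.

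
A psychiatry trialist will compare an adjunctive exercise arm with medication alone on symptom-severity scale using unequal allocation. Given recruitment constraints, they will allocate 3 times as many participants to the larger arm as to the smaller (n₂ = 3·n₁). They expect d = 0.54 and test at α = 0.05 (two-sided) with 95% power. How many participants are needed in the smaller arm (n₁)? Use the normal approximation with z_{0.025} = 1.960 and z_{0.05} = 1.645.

n₁ = 60

With allocation ratio k = n₂/n₁ = 3, Var(x̄₁−x̄₂) = σ²(1/n₁ + 1/(k·n₁)) = σ²·(k+1)/(k·n₁).
So n₁ = (1 + 1/k)·((z_{α/2} + z_β)/d)² = 1.333 × (3.605/0.54)².
n₁ = 1.333 × 44.57 = 59.4.
Round up: n₁ = 60, giving n₂ = 3 × 60 = 180.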